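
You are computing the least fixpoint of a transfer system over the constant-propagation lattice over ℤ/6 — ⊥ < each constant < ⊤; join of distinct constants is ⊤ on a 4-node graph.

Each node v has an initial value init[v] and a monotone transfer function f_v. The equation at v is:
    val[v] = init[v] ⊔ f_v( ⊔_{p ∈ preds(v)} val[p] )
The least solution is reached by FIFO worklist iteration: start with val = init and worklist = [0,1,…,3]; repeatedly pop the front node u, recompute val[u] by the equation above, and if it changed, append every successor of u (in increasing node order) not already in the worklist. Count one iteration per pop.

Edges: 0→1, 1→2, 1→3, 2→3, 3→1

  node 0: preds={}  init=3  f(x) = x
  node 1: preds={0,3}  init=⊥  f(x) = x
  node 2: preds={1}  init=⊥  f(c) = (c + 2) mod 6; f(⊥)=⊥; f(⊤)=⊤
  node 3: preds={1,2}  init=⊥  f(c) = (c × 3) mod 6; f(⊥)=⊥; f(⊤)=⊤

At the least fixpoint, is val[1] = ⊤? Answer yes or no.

yes

Worklist (7 pops):
  #1 pop 0: in=⊥ → 3 (no change)
  #2 pop 1: in=3 → 3 (was ⊥); enqueue []
  #3 pop 2: in=3 → 5 (was ⊥); enqueue []
  #4 pop 3: in=⊤ → ⊤ (was ⊥); enqueue [1]
  #5 pop 1: in=⊤ → ⊤ (was 3); enqueue [2,3]
  #6 pop 2: in=⊤ → ⊤ (was 5); enqueue []
  #7 pop 3: in=⊤ → ⊤ (no change)

Fixpoint:
  val[0] = 3
  val[1] = ⊤
  val[2] = ⊤
  val[3] = ⊤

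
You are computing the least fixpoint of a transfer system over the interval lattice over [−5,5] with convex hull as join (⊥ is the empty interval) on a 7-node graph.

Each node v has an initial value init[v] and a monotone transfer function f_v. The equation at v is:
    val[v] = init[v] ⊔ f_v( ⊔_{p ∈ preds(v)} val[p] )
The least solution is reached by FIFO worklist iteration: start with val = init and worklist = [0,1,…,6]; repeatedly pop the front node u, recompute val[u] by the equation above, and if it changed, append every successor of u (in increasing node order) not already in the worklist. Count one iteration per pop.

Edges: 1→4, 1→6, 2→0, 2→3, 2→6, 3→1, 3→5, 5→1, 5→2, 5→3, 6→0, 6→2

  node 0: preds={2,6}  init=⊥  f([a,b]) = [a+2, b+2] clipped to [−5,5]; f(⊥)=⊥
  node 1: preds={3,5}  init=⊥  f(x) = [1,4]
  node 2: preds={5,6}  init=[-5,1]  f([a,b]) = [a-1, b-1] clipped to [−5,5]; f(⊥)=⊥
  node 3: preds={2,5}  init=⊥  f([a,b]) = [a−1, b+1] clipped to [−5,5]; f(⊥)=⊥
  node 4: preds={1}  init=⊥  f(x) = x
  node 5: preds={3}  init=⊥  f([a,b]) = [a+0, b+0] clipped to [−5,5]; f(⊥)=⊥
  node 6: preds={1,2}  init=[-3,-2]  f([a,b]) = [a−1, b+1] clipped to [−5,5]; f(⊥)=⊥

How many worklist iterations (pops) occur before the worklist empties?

Worklist (17 pops):
  #1 pop 0: in=[-5,1] → [-3,3] (was ⊥); enqueue []
  #2 pop 1: in=⊥ → [1,4] (was ⊥); enqueue []
  #3 pop 2: in=[-3,-2] → [-5,1] (no change)
  #4 pop 3: in=[-5,1] → [-5,2] (was ⊥); enqueue [1]
  #5 pop 4: in=[1,4] → [1,4] (was ⊥); enqueue []
  #6 pop 5: in=[-5,2] → [-5,2] (was ⊥); enqueue [2,3]
  #7 pop 6: in=[-5,4] → [-5,5] (was [-3,-2]); enqueue [0]
  #8 pop 1: in=[-5,2] → [1,4] (no change)
  #9 pop 2: in=[-5,5] → [-5,4] (was [-5,1]); enqueue [6]
  #10 pop 3: in=[-5,4] → [-5,5] (was [-5,2]); enqueue [1,5]
  #11 pop 0: in=[-5,5] → [-3,5] (was [-3,3]); enqueue []
  #12 pop 6: in=[-5,4] → [-5,5] (no change)
  #13 pop 1: in=[-5,5] → [1,4] (no change)
  #14 pop 5: in=[-5,5] → [-5,5] (was [-5,2]); enqueue [1,2,3]
  #15 pop 1: in=[-5,5] → [1,4] (no change)
  #16 pop 2: in=[-5,5] → [-5,4] (no change)
  #17 pop 3: in=[-5,5] → [-5,5] (no change)

Fixpoint:
  val[0] = [-3,5]
  val[1] = [1,4]
  val[2] = [-5,4]
  val[3] = [-5,5]
  val[4] = [1,4]
  val[5] = [-5,5]
  val[6] = [-5,5]

17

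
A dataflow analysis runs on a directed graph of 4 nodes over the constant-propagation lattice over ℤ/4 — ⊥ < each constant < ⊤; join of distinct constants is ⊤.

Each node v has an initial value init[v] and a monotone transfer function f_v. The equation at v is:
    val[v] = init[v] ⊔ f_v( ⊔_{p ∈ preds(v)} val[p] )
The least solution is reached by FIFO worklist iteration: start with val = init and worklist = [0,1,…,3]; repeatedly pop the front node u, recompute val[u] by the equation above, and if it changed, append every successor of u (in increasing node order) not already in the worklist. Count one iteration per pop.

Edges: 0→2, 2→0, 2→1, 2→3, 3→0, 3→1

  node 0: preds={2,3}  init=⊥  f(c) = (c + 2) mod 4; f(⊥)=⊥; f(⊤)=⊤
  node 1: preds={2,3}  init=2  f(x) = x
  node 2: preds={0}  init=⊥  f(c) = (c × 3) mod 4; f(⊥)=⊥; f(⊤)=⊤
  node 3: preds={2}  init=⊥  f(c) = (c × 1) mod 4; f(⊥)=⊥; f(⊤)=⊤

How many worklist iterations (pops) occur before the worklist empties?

Trace (4 dequeues):
  [1] u=0 | in ⊥ | out ⊥ | ==
  [2] u=1 | in ⊥ | out 2 | ==
  [3] u=2 | in ⊥ | out ⊥ | ==
  [4] u=3 | in ⊥ | out ⊥ | ==

Converged values:
  [0] ⊥
  [1] 2
  [2] ⊥
  [3] ⊥

4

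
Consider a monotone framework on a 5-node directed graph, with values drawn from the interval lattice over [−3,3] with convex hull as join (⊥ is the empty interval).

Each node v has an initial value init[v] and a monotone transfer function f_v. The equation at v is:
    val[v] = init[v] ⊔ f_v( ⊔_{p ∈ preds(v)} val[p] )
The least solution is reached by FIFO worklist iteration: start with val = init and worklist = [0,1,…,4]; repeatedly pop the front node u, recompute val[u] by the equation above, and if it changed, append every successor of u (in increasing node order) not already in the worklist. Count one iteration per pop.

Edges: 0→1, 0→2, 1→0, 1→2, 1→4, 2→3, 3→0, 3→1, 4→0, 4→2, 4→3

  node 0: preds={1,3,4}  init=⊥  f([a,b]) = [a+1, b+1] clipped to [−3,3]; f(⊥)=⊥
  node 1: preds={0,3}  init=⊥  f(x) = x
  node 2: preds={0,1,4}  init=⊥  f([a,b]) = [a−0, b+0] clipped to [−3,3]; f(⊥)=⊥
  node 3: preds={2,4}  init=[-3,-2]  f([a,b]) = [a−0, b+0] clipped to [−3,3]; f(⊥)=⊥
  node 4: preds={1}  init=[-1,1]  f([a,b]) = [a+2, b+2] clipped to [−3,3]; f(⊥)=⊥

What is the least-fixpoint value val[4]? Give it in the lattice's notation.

Worklist (12 pops):
  #1 pop 0: in=[-3,1] → [-2,2] (was ⊥); enqueue []
  #2 pop 1: in=[-3,2] → [-3,2] (was ⊥); enqueue [0]
  #3 pop 2: in=[-3,2] → [-3,2] (was ⊥); enqueue []
  #4 pop 3: in=[-3,2] → [-3,2] (was [-3,-2]); enqueue [1]
  #5 pop 4: in=[-3,2] → [-1,3] (was [-1,1]); enqueue [2,3]
  #6 pop 0: in=[-3,3] → [-2,3] (was [-2,2]); enqueue []
  #7 pop 1: in=[-3,3] → [-3,3] (was [-3,2]); enqueue [0,4]
  #8 pop 2: in=[-3,3] → [-3,3] (was [-3,2]); enqueue []
  #9 pop 3: in=[-3,3] → [-3,3] (was [-3,2]); enqueue [1]
  #10 pop 0: in=[-3,3] → [-2,3] (no change)
  #11 pop 4: in=[-3,3] → [-1,3] (no change)
  #12 pop 1: in=[-3,3] → [-3,3] (no change)

Fixpoint:
  val[0] = [-2,3]
  val[1] = [-3,3]
  val[2] = [-3,3]
  val[3] = [-3,3]
  val[4] = [-1,3]

[-1,3]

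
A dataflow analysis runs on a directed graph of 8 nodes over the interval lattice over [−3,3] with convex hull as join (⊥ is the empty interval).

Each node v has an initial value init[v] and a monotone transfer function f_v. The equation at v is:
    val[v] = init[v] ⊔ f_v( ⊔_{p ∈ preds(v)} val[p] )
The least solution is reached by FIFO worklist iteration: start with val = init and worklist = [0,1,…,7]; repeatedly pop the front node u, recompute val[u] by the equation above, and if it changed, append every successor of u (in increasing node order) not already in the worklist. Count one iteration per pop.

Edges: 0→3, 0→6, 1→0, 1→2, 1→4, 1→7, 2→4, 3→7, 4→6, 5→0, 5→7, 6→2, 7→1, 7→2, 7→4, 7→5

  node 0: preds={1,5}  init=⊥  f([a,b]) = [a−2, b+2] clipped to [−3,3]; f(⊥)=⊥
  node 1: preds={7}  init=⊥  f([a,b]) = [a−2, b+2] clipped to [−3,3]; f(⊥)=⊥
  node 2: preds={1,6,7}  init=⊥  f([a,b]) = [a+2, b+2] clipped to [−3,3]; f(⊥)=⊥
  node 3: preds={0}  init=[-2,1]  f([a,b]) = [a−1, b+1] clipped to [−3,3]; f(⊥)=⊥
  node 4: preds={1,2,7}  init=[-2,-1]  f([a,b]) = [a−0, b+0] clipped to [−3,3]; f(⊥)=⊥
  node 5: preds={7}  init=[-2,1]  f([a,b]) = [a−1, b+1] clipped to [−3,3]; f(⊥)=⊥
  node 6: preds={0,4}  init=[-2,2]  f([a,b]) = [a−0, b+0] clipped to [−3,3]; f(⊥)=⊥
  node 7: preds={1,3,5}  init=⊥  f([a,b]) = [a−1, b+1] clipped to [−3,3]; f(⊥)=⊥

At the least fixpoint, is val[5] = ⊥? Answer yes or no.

Worklist (16 pops):
  #1 pop 0: in=[-2,1] → [-3,3] (was ⊥); enqueue []
  #2 pop 1: in=⊥ → ⊥ (no change)
  #3 pop 2: in=[-2,2] → [0,3] (was ⊥); enqueue []
  #4 pop 3: in=[-3,3] → [-3,3] (was [-2,1]); enqueue []
  #5 pop 4: in=[0,3] → [-2,3] (was [-2,-1]); enqueue []
  #6 pop 5: in=⊥ → [-2,1] (no change)
  #7 pop 6: in=[-3,3] → [-3,3] (was [-2,2]); enqueue [2]
  #8 pop 7: in=[-3,3] → [-3,3] (was ⊥); enqueue [1,4,5]
  #9 pop 2: in=[-3,3] → [-1,3] (was [0,3]); enqueue []
  #10 pop 1: in=[-3,3] → [-3,3] (was ⊥); enqueue [0,2,7]
  #11 pop 4: in=[-3,3] → [-3,3] (was [-2,3]); enqueue [6]
  #12 pop 5: in=[-3,3] → [-3,3] (was [-2,1]); enqueue []
  #13 pop 0: in=[-3,3] → [-3,3] (no change)
  #14 pop 2: in=[-3,3] → [-1,3] (no change)
  #15 pop 7: in=[-3,3] → [-3,3] (no change)
  #16 pop 6: in=[-3,3] → [-3,3] (no change)

Fixpoint:
  val[0] = [-3,3]
  val[1] = [-3,3]
  val[2] = [-1,3]
  val[3] = [-3,3]
  val[4] = [-3,3]
  val[5] = [-3,3]
  val[6] = [-3,3]
  val[7] = [-3,3]

no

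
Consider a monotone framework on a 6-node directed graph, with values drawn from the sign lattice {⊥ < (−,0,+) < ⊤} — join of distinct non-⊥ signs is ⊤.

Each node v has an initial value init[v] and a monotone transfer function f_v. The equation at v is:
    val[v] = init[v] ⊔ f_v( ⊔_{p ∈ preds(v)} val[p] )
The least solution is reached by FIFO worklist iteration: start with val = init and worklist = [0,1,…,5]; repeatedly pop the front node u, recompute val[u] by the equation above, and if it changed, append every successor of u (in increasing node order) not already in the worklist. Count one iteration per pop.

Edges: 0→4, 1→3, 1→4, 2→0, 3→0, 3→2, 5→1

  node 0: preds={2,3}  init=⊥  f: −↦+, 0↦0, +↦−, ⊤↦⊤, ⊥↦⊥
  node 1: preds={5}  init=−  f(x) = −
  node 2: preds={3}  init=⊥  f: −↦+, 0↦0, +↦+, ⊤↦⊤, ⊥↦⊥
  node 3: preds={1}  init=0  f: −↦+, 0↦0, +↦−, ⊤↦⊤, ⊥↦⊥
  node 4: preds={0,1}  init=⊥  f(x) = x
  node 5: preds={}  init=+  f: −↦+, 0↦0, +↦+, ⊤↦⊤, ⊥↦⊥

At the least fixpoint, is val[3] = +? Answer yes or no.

no

Iteration log — 10 steps:
  step 1. node 0  ⊔preds=0  new=0  old=⊥  +wl: 
  step 2. node 1  ⊔preds=+  new=−  stable
  step 3. node 2  ⊔preds=0  new=0  old=⊥  +wl: 0
  step 4. node 3  ⊔preds=−  new=⊤  old=0  +wl: 2
  step 5. node 4  ⊔preds=⊤  new=⊤  old=⊥  +wl: 
  step 6. node 5  ⊔preds=⊥  new=+  stable
  step 7. node 0  ⊔preds=⊤  new=⊤  old=0  +wl: 4
  step 8. node 2  ⊔preds=⊤  new=⊤  old=0  +wl: 0
  step 9. node 4  ⊔preds=⊤  new=⊤  stable
  step 10. node 0  ⊔preds=⊤  new=⊤  stable

Least fixpoint reached:
  node 0: ⊤
  node 1: −
  node 2: ⊤
  node 3: ⊤
  node 4: ⊤
  node 5: +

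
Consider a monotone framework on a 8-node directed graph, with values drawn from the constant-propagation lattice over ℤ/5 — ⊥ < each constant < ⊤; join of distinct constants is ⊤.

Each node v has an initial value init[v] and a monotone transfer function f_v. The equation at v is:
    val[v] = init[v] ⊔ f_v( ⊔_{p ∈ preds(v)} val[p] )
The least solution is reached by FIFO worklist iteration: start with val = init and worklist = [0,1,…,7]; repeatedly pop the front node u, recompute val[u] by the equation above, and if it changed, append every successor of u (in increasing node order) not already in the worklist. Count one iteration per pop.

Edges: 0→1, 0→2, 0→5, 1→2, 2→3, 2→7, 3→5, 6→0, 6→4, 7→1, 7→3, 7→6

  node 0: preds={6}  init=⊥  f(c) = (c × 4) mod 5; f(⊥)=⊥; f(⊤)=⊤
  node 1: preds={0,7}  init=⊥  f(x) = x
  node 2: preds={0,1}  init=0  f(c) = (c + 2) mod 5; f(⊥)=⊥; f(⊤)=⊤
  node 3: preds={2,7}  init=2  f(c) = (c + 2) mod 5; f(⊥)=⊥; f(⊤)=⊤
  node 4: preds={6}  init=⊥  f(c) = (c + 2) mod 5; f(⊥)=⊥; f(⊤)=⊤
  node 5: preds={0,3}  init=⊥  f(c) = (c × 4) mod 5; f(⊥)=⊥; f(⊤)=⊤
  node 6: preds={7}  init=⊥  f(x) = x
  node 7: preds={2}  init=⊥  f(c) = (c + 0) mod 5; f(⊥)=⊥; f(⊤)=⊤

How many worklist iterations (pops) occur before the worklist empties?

Trace (26 dequeues):
  [1] u=0 | in ⊥ | out ⊥ | ==
  [2] u=1 | in ⊥ | out ⊥ | ==
  [3] u=2 | in ⊥ | out 0 | ==
  [4] u=3 | in 0 | out 2 | ==
  [5] u=4 | in ⊥ | out ⊥ | ==
  [6] u=5 | in 2 | out 3 | prev ⊥ | push {}
  [7] u=6 | in ⊥ | out ⊥ | ==
  [8] u=7 | in 0 | out 0 | prev ⊥ | push {1,3,6}
  [9] u=1 | in 0 | out 0 | prev ⊥ | push {2}
  [10] u=3 | in 0 | out 2 | ==
  [11] u=6 | in 0 | out 0 | prev ⊥ | push {0,4}
  [12] u=2 | in 0 | out ⊤ | prev 0 | push {3,7}
  [13] u=0 | in 0 | out 0 | prev ⊥ | push {1,2,5}
  [14] u=4 | in 0 | out 2 | prev ⊥ | push {}
  [15] u=3 | in ⊤ | out ⊤ | prev 2 | push {}
  [16] u=7 | in ⊤ | out ⊤ | prev 0 | push {3,6}
  [17] u=1 | in ⊤ | out ⊤ | prev 0 | push {}
  [18] u=2 | in ⊤ | out ⊤ | ==
  [19] u=5 | in ⊤ | out ⊤ | prev 3 | push {}
  [20] u=3 | in ⊤ | out ⊤ | ==
  [21] u=6 | in ⊤ | out ⊤ | prev 0 | push {0,4}
  [22] u=0 | in ⊤ | out ⊤ | prev 0 | push {1,2,5}
  [23] u=4 | in ⊤ | out ⊤ | prev 2 | push {}
  [24] u=1 | in ⊤ | out ⊤ | ==
  [25] u=2 | in ⊤ | out ⊤ | ==
  [26] u=5 | in ⊤ | out ⊤ | ==

Converged values:
  [0] ⊤
  [1] ⊤
  [2] ⊤
  [3] ⊤
  [4] ⊤
  [5] ⊤
  [6] ⊤
  [7] ⊤

26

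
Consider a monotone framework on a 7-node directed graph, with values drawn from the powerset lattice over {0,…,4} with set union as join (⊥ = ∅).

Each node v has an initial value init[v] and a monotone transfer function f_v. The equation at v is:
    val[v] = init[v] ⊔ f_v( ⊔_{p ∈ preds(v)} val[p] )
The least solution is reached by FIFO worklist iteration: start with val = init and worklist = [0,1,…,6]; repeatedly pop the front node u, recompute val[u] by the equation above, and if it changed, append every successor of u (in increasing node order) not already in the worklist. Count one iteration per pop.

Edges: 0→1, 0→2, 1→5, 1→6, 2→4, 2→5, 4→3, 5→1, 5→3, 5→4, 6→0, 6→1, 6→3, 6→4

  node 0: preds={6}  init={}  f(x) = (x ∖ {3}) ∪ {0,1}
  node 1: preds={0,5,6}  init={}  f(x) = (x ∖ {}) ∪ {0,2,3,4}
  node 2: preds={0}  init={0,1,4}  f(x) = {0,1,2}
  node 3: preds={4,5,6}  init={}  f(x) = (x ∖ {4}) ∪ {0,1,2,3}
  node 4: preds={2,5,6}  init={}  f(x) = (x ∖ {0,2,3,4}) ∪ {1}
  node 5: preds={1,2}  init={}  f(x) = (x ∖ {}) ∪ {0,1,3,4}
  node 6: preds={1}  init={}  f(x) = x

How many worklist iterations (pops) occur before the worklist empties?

13

Iteration log — 13 steps:
  step 1. node 0  ⊔preds={}  new={0,1}  old={}  +wl: 
  step 2. node 1  ⊔preds={0,1}  new={0,1,2,3,4}  old={}  +wl: 
  step 3. node 2  ⊔preds={0,1}  new={0,1,2,4}  old={0,1,4}  +wl: 
  step 4. node 3  ⊔preds={}  new={0,1,2,3}  old={}  +wl: 
  step 5. node 4  ⊔preds={0,1,2,4}  new={1}  old={}  +wl: 3
  step 6. node 5  ⊔preds={0,1,2,3,4}  new={0,1,2,3,4}  old={}  +wl: 1,4
  step 7. node 6  ⊔preds={0,1,2,3,4}  new={0,1,2,3,4}  old={}  +wl: 0
  step 8. node 3  ⊔preds={0,1,2,3,4}  new={0,1,2,3}  stable
  step 9. node 1  ⊔preds={0,1,2,3,4}  new={0,1,2,3,4}  stable
  step 10. node 4  ⊔preds={0,1,2,3,4}  new={1}  stable
  step 11. node 0  ⊔preds={0,1,2,3,4}  new={0,1,2,4}  old={0,1}  +wl: 1,2
  step 12. node 1  ⊔preds={0,1,2,3,4}  new={0,1,2,3,4}  stable
  step 13. node 2  ⊔preds={0,1,2,4}  new={0,1,2,4}  stable

Least fixpoint reached:
  node 0: {0,1,2,4}
  node 1: {0,1,2,3,4}
  node 2: {0,1,2,4}
  node 3: {0,1,2,3}
  node 4: {1}
  node 5: {0,1,2,3,4}
  node 6: {0,1,2,3,4}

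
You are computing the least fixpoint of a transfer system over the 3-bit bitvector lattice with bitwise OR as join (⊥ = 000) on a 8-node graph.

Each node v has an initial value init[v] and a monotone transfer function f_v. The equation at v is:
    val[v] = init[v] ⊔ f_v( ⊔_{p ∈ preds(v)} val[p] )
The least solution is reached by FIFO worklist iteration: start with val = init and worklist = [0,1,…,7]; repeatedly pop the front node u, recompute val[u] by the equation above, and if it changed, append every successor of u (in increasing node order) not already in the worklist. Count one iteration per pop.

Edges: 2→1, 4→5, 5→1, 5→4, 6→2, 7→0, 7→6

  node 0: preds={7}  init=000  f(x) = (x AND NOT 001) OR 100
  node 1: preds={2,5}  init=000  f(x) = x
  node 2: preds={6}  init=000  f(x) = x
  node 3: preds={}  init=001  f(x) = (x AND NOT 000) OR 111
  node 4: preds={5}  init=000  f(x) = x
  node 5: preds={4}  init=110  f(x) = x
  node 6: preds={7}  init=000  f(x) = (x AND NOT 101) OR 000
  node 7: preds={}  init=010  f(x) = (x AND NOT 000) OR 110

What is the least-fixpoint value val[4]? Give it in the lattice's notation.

110

Worklist (12 pops):
  #1 pop 0: in=010 → 110 (was 000); enqueue []
  #2 pop 1: in=110 → 110 (was 000); enqueue []
  #3 pop 2: in=000 → 000 (no change)
  #4 pop 3: in=000 → 111 (was 001); enqueue []
  #5 pop 4: in=110 → 110 (was 000); enqueue []
  #6 pop 5: in=110 → 110 (no change)
  #7 pop 6: in=010 → 010 (was 000); enqueue [2]
  #8 pop 7: in=000 → 110 (was 010); enqueue [0,6]
  #9 pop 2: in=010 → 010 (was 000); enqueue [1]
  #10 pop 0: in=110 → 110 (no change)
  #11 pop 6: in=110 → 010 (no change)
  #12 pop 1: in=110 → 110 (no change)

Fixpoint:
  val[0] = 110
  val[1] = 110
  val[2] = 010
  val[3] = 111
  val[4] = 110
  val[5] = 110
  val[6] = 010
  val[7] = 110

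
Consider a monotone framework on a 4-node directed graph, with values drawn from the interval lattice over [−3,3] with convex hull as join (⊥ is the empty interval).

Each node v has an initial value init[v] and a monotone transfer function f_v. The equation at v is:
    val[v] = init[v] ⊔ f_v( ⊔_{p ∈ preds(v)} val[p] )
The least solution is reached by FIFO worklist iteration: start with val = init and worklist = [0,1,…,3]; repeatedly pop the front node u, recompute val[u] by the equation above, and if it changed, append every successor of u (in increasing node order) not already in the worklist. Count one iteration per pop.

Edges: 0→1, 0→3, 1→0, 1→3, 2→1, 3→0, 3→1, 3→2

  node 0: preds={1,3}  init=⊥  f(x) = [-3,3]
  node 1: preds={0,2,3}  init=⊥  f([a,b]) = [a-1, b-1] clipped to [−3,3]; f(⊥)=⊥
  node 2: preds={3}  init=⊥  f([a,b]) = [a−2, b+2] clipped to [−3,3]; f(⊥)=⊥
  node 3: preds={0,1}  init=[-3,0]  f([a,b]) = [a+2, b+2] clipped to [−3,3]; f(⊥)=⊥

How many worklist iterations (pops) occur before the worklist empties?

Trace (8 dequeues):
  [1] u=0 | in [-3,0] | out [-3,3] | prev ⊥ | push {}
  [2] u=1 | in [-3,3] | out [-3,2] | prev ⊥ | push {0}
  [3] u=2 | in [-3,0] | out [-3,2] | prev ⊥ | push {1}
  [4] u=3 | in [-3,3] | out [-3,3] | prev [-3,0] | push {2}
  [5] u=0 | in [-3,3] | out [-3,3] | ==
  [6] u=1 | in [-3,3] | out [-3,2] | ==
  [7] u=2 | in [-3,3] | out [-3,3] | prev [-3,2] | push {1}
  [8] u=1 | in [-3,3] | out [-3,2] | ==

Converged values:
  [0] [-3,3]
  [1] [-3,2]
  [2] [-3,3]
  [3] [-3,3]

8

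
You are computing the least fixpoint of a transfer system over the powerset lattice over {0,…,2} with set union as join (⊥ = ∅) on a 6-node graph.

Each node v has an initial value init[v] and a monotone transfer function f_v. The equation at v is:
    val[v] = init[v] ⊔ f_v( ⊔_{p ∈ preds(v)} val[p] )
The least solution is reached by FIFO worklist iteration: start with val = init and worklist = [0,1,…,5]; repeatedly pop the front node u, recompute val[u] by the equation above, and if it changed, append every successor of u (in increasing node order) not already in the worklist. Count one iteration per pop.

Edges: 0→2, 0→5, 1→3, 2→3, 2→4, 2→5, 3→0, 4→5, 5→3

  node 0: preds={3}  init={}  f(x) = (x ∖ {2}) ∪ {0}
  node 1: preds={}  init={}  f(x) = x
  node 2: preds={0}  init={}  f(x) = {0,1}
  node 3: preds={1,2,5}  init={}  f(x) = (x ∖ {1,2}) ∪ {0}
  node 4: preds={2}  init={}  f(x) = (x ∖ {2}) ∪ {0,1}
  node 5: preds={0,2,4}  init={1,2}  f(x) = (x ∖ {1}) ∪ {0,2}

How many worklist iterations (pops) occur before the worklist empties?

8

Trace (8 dequeues):
  [1] u=0 | in {} | out {0} | prev {} | push {}
  [2] u=1 | in {} | out {} | ==
  [3] u=2 | in {0} | out {0,1} | prev {} | push {}
  [4] u=3 | in {0,1,2} | out {0} | prev {} | push {0}
  [5] u=4 | in {0,1} | out {0,1} | prev {} | push {}
  [6] u=5 | in {0,1} | out {0,1,2} | prev {1,2} | push {3}
  [7] u=0 | in {0} | out {0} | ==
  [8] u=3 | in {0,1,2} | out {0} | ==

Converged values:
  [0] {0}
  [1] {}
  [2] {0,1}
  [3] {0}
  [4] {0,1}
  [5] {0,1,2}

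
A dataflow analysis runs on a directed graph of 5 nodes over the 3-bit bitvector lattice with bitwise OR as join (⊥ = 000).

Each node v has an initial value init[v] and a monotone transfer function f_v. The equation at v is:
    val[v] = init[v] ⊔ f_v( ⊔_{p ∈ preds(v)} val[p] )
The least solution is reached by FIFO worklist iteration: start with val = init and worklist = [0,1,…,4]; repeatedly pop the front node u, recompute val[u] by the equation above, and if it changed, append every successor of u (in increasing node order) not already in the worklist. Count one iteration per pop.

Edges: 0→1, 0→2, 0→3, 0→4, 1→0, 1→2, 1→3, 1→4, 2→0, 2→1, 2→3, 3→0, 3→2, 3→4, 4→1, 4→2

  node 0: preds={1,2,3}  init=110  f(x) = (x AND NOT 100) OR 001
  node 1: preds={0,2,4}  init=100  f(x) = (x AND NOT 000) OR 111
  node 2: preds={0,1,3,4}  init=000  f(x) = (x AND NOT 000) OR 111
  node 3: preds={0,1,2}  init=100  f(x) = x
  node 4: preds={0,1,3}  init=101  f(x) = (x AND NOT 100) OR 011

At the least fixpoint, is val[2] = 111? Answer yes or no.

yes

Iteration log — 8 steps:
  step 1. node 0  ⊔preds=100  new=111  old=110  +wl: 
  step 2. node 1  ⊔preds=111  new=111  old=100  +wl: 0
  step 3. node 2  ⊔preds=111  new=111  old=000  +wl: 1
  step 4. node 3  ⊔preds=111  new=111  old=100  +wl: 2
  step 5. node 4  ⊔preds=111  new=111  old=101  +wl: 
  step 6. node 0  ⊔preds=111  new=111  stable
  step 7. node 1  ⊔preds=111  new=111  stable
  step 8. node 2  ⊔preds=111  new=111  stable

Least fixpoint reached:
  node 0: 111
  node 1: 111
  node 2: 111
  node 3: 111
  node 4: 111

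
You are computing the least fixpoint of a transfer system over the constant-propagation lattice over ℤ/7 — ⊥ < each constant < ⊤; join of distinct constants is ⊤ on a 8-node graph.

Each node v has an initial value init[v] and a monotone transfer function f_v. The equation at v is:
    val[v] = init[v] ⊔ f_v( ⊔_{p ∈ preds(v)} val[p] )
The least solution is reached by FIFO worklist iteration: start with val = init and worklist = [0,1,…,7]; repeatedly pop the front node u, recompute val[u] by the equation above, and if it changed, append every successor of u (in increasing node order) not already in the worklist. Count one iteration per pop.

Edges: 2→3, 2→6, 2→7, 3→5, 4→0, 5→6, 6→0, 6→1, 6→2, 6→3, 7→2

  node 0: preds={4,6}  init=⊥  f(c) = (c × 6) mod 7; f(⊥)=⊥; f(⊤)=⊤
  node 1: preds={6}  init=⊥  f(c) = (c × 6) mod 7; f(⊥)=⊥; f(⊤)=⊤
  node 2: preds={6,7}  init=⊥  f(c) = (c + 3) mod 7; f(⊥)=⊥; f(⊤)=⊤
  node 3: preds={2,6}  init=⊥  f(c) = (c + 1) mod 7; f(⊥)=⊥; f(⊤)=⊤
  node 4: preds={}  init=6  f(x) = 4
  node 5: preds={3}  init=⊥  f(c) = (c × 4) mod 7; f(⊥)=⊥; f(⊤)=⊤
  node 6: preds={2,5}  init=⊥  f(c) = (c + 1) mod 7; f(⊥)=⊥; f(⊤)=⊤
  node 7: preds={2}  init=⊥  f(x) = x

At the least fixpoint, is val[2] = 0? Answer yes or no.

Trace (9 dequeues):
  [1] u=0 | in 6 | out 1 | prev ⊥ | push {}
  [2] u=1 | in ⊥ | out ⊥ | ==
  [3] u=2 | in ⊥ | out ⊥ | ==
  [4] u=3 | in ⊥ | out ⊥ | ==
  [5] u=4 | in ⊥ | out ⊤ | prev 6 | push {0}
  [6] u=5 | in ⊥ | out ⊥ | ==
  [7] u=6 | in ⊥ | out ⊥ | ==
  [8] u=7 | in ⊥ | out ⊥ | ==
  [9] u=0 | in ⊤ | out ⊤ | prev 1 | push {}

Converged values:
  [0] ⊤
  [1] ⊥
  [2] ⊥
  [3] ⊥
  [4] ⊤
  [5] ⊥
  [6] ⊥
  [7] ⊥

no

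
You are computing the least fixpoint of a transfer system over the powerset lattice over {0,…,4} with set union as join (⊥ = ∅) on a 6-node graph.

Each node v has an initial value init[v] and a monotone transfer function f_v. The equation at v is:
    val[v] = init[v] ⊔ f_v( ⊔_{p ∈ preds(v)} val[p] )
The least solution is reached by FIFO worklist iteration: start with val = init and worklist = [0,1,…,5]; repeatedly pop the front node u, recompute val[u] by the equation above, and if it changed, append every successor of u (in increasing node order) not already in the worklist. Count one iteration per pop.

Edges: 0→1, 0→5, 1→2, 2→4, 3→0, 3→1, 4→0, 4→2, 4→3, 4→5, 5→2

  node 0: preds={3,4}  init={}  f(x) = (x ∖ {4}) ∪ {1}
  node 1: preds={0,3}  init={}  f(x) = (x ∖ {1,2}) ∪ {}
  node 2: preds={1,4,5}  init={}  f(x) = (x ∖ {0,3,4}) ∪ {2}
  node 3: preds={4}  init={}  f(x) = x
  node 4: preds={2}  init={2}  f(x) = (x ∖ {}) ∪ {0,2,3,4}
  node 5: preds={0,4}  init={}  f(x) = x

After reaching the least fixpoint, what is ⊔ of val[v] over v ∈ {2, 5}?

{0,1,2,3,4}

Trace (19 dequeues):
  [1] u=0 | in {2} | out {1,2} | prev {} | push {}
  [2] u=1 | in {1,2} | out {} | ==
  [3] u=2 | in {2} | out {2} | prev {} | push {}
  [4] u=3 | in {2} | out {2} | prev {} | push {0,1}
  [5] u=4 | in {2} | out {0,2,3,4} | prev {2} | push {2,3}
  [6] u=5 | in {0,1,2,3,4} | out {0,1,2,3,4} | prev {} | push {}
  [7] u=0 | in {0,2,3,4} | out {0,1,2,3} | prev {1,2} | push {5}
  [8] u=1 | in {0,1,2,3} | out {0,3} | prev {} | push {}
  [9] u=2 | in {0,1,2,3,4} | out {1,2} | prev {2} | push {4}
  [10] u=3 | in {0,2,3,4} | out {0,2,3,4} | prev {2} | push {0,1}
  [11] u=5 | in {0,1,2,3,4} | out {0,1,2,3,4} | ==
  [12] u=4 | in {1,2} | out {0,1,2,3,4} | prev {0,2,3,4} | push {2,3,5}
  [13] u=0 | in {0,1,2,3,4} | out {0,1,2,3} | ==
  [14] u=1 | in {0,1,2,3,4} | out {0,3,4} | prev {0,3} | push {}
  [15] u=2 | in {0,1,2,3,4} | out {1,2} | ==
  [16] u=3 | in {0,1,2,3,4} | out {0,1,2,3,4} | prev {0,2,3,4} | push {0,1}
  [17] u=5 | in {0,1,2,3,4} | out {0,1,2,3,4} | ==
  [18] u=0 | in {0,1,2,3,4} | out {0,1,2,3} | ==
  [19] u=1 | in {0,1,2,3,4} | out {0,3,4} | ==

Converged values:
  [0] {0,1,2,3}
  [1] {0,3,4}
  [2] {1,2}
  [3] {0,1,2,3,4}
  [4] {0,1,2,3,4}
  [5] {0,1,2,3,4}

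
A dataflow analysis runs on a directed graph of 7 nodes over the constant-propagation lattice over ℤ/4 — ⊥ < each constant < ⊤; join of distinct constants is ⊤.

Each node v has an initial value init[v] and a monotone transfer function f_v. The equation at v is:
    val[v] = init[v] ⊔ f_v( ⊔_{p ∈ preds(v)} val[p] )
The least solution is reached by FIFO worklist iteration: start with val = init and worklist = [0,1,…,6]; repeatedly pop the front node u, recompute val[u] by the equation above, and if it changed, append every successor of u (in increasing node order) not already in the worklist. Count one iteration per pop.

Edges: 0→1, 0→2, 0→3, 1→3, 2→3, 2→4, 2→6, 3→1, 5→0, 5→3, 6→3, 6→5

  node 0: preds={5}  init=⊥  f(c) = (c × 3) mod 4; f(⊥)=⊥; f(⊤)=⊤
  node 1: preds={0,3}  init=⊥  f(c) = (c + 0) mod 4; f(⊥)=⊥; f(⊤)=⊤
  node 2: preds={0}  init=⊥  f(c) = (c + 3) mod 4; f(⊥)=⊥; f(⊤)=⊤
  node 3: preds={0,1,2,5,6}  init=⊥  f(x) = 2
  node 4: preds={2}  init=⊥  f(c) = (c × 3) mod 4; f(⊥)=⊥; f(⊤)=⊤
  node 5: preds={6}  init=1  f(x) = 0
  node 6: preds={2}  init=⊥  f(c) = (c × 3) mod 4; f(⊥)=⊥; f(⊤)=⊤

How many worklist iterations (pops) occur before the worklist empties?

18

Worklist (18 pops):
  #1 pop 0: in=1 → 3 (was ⊥); enqueue []
  #2 pop 1: in=3 → 3 (was ⊥); enqueue []
  #3 pop 2: in=3 → 2 (was ⊥); enqueue []
  #4 pop 3: in=⊤ → 2 (was ⊥); enqueue [1]
  #5 pop 4: in=2 → 2 (was ⊥); enqueue []
  #6 pop 5: in=⊥ → ⊤ (was 1); enqueue [0,3]
  #7 pop 6: in=2 → 2 (was ⊥); enqueue [5]
  #8 pop 1: in=⊤ → ⊤ (was 3); enqueue []
  #9 pop 0: in=⊤ → ⊤ (was 3); enqueue [1,2]
  #10 pop 3: in=⊤ → 2 (no change)
  #11 pop 5: in=2 → ⊤ (no change)
  #12 pop 1: in=⊤ → ⊤ (no change)
  #13 pop 2: in=⊤ → ⊤ (was 2); enqueue [3,4,6]
  #14 pop 3: in=⊤ → 2 (no change)
  #15 pop 4: in=⊤ → ⊤ (was 2); enqueue []
  #16 pop 6: in=⊤ → ⊤ (was 2); enqueue [3,5]
  #17 pop 3: in=⊤ → 2 (no change)
  #18 pop 5: in=⊤ → ⊤ (no change)

Fixpoint:
  val[0] = ⊤
  val[1] = ⊤
  val[2] = ⊤
  val[3] = 2
  val[4] = ⊤
  val[5] = ⊤
  val[6] = ⊤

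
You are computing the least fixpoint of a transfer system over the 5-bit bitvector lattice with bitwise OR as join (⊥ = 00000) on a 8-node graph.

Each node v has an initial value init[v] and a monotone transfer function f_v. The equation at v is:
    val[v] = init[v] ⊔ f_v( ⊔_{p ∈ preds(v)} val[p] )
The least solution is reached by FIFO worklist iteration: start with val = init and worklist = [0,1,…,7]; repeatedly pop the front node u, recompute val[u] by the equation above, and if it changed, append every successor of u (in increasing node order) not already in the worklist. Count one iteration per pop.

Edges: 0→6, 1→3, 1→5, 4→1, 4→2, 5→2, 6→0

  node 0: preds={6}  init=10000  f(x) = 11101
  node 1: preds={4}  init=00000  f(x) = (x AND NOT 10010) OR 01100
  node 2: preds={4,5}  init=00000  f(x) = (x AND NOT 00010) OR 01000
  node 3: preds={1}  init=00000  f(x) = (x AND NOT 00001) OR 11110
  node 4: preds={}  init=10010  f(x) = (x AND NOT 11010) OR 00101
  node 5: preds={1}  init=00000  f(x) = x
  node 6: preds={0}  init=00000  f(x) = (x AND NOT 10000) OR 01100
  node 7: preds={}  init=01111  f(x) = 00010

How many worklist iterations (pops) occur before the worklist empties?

Worklist (14 pops):
  #1 pop 0: in=00000 → 11101 (was 10000); enqueue []
  #2 pop 1: in=10010 → 01100 (was 00000); enqueue []
  #3 pop 2: in=10010 → 11000 (was 00000); enqueue []
  #4 pop 3: in=01100 → 11110 (was 00000); enqueue []
  #5 pop 4: in=00000 → 10111 (was 10010); enqueue [1,2]
  #6 pop 5: in=01100 → 01100 (was 00000); enqueue []
  #7 pop 6: in=11101 → 01101 (was 00000); enqueue [0]
  #8 pop 7: in=00000 → 01111 (no change)
  #9 pop 1: in=10111 → 01101 (was 01100); enqueue [3,5]
  #10 pop 2: in=11111 → 11101 (was 11000); enqueue []
  #11 pop 0: in=01101 → 11101 (no change)
  #12 pop 3: in=01101 → 11110 (no change)
  #13 pop 5: in=01101 → 01101 (was 01100); enqueue [2]
  #14 pop 2: in=11111 → 11101 (no change)

Fixpoint:
  val[0] = 11101
  val[1] = 01101
  val[2] = 11101
  val[3] = 11110
  val[4] = 10111
  val[5] = 01101
  val[6] = 01101
  val[7] = 01111

14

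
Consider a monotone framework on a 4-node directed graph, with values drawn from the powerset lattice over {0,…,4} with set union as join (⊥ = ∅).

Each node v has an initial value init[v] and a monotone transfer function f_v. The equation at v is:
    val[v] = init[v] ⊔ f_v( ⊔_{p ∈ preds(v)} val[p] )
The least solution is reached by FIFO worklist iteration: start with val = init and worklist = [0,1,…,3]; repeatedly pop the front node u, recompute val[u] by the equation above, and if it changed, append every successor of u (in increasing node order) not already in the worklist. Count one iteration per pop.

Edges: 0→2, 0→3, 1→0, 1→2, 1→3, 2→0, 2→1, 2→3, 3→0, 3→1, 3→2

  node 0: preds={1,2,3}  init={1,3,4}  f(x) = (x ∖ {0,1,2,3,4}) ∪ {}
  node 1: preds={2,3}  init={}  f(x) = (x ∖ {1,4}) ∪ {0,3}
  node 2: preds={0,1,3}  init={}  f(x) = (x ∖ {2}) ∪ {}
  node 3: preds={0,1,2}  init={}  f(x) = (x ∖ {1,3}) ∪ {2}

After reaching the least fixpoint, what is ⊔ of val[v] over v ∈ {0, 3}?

{0,1,2,3,4}

Iteration log — 9 steps:
  step 1. node 0  ⊔preds={}  new={1,3,4}  stable
  step 2. node 1  ⊔preds={}  new={0,3}  old={}  +wl: 0
  step 3. node 2  ⊔preds={0,1,3,4}  new={0,1,3,4}  old={}  +wl: 1
  step 4. node 3  ⊔preds={0,1,3,4}  new={0,2,4}  old={}  +wl: 2
  step 5. node 0  ⊔preds={0,1,2,3,4}  new={1,3,4}  stable
  step 6. node 1  ⊔preds={0,1,2,3,4}  new={0,2,3}  old={0,3}  +wl: 0,3
  step 7. node 2  ⊔preds={0,1,2,3,4}  new={0,1,3,4}  stable
  step 8. node 0  ⊔preds={0,1,2,3,4}  new={1,3,4}  stable
  step 9. node 3  ⊔preds={0,1,2,3,4}  new={0,2,4}  stable

Least fixpoint reached:
  node 0: {1,3,4}
  node 1: {0,2,3}
  node 2: {0,1,3,4}
  node 3: {0,2,4}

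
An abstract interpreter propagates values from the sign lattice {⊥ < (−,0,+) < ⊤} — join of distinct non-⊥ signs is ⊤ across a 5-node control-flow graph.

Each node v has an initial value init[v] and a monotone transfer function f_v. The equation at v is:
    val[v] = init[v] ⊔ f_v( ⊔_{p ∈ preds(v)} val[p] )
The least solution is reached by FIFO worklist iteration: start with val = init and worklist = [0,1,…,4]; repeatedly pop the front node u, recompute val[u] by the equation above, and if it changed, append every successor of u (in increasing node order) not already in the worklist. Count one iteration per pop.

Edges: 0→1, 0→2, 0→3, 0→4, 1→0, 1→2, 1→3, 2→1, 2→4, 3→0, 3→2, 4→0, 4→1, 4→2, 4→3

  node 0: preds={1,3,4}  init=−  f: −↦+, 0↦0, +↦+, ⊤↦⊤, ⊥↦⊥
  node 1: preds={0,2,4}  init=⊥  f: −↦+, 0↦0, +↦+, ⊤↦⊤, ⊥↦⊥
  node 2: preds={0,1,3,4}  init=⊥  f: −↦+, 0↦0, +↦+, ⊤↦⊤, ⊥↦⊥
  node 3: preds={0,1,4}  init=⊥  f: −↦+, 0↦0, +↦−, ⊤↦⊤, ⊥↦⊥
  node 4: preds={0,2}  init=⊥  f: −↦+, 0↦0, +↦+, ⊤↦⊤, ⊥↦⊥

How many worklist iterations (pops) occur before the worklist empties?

Trace (11 dequeues):
  [1] u=0 | in ⊥ | out − | ==
  [2] u=1 | in − | out + | prev ⊥ | push {0}
  [3] u=2 | in ⊤ | out ⊤ | prev ⊥ | push {1}
  [4] u=3 | in ⊤ | out ⊤ | prev ⊥ | push {2}
  [5] u=4 | in ⊤ | out ⊤ | prev ⊥ | push {3}
  [6] u=0 | in ⊤ | out ⊤ | prev − | push {4}
  [7] u=1 | in ⊤ | out ⊤ | prev + | push {0}
  [8] u=2 | in ⊤ | out ⊤ | ==
  [9] u=3 | in ⊤ | out ⊤ | ==
  [10] u=4 | in ⊤ | out ⊤ | ==
  [11] u=0 | in ⊤ | out ⊤ | ==

Converged values:
  [0] ⊤
  [1] ⊤
  [2] ⊤
  [3] ⊤
  [4] ⊤

11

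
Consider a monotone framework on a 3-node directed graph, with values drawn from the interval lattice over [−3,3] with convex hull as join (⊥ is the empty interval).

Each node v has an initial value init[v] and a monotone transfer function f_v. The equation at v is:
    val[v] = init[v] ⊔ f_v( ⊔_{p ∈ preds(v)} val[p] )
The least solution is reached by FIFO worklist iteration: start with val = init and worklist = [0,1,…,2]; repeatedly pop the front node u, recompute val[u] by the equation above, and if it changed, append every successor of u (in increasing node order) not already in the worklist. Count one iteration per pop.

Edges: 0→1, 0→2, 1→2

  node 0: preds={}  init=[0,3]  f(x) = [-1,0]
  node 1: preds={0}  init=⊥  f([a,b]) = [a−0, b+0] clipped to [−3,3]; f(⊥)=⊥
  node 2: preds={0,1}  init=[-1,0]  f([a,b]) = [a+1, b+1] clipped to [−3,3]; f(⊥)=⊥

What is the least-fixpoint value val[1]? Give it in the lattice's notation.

Iteration log — 3 steps:
  step 1. node 0  ⊔preds=⊥  new=[-1,3]  old=[0,3]  +wl: 
  step 2. node 1  ⊔preds=[-1,3]  new=[-1,3]  old=⊥  +wl: 
  step 3. node 2  ⊔preds=[-1,3]  new=[-1,3]  old=[-1,0]  +wl: 

Least fixpoint reached:
  node 0: [-1,3]
  node 1: [-1,3]
  node 2: [-1,3]

[-1,3]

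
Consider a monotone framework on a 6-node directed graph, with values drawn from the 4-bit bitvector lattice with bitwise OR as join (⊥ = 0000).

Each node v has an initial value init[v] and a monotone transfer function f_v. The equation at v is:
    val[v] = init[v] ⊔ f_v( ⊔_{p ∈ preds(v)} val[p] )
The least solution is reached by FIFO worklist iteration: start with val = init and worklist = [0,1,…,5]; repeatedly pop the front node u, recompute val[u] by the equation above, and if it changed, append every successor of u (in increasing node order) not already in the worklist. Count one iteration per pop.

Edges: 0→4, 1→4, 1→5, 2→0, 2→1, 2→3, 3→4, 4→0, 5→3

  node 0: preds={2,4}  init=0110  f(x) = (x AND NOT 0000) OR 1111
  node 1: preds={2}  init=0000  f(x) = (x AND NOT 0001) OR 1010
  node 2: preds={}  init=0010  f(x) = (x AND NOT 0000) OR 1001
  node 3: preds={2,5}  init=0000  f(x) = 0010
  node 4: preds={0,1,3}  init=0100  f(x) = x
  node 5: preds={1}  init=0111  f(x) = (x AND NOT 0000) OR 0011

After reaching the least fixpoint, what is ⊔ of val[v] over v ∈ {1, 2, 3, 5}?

Worklist (9 pops):
  #1 pop 0: in=0110 → 1111 (was 0110); enqueue []
  #2 pop 1: in=0010 → 1010 (was 0000); enqueue []
  #3 pop 2: in=0000 → 1011 (was 0010); enqueue [0,1]
  #4 pop 3: in=1111 → 0010 (was 0000); enqueue []
  #5 pop 4: in=1111 → 1111 (was 0100); enqueue []
  #6 pop 5: in=1010 → 1111 (was 0111); enqueue [3]
  #7 pop 0: in=1111 → 1111 (no change)
  #8 pop 1: in=1011 → 1010 (no change)
  #9 pop 3: in=1111 → 0010 (no change)

Fixpoint:
  val[0] = 1111
  val[1] = 1010
  val[2] = 1011
  val[3] = 0010
  val[4] = 1111
  val[5] = 1111

1111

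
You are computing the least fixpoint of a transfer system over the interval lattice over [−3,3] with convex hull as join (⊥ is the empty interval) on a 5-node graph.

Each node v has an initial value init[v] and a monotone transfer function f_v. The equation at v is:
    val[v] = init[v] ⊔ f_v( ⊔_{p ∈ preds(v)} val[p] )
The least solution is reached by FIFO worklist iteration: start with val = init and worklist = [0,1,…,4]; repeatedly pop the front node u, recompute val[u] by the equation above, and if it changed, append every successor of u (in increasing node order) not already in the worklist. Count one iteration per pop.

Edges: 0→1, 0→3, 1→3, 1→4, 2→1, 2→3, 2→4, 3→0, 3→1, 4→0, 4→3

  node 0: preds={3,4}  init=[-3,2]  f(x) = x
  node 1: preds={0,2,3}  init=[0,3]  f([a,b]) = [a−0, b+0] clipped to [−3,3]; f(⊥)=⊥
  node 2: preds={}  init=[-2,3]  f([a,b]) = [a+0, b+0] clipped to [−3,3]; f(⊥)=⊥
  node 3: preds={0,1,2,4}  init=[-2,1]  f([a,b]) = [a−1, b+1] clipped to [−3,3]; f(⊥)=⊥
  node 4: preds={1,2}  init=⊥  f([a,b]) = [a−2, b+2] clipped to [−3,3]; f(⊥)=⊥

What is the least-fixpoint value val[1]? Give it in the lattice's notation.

[-3,3]

Trace (8 dequeues):
  [1] u=0 | in [-2,1] | out [-3,2] | ==
  [2] u=1 | in [-3,3] | out [-3,3] | prev [0,3] | push {}
  [3] u=2 | in ⊥ | out [-2,3] | ==
  [4] u=3 | in [-3,3] | out [-3,3] | prev [-2,1] | push {0,1}
  [5] u=4 | in [-3,3] | out [-3,3] | prev ⊥ | push {3}
  [6] u=0 | in [-3,3] | out [-3,3] | prev [-3,2] | push {}
  [7] u=1 | in [-3,3] | out [-3,3] | ==
  [8] u=3 | in [-3,3] | out [-3,3] | ==

Converged values:
  [0] [-3,3]
  [1] [-3,3]
  [2] [-2,3]
  [3] [-3,3]
  [4] [-3,3]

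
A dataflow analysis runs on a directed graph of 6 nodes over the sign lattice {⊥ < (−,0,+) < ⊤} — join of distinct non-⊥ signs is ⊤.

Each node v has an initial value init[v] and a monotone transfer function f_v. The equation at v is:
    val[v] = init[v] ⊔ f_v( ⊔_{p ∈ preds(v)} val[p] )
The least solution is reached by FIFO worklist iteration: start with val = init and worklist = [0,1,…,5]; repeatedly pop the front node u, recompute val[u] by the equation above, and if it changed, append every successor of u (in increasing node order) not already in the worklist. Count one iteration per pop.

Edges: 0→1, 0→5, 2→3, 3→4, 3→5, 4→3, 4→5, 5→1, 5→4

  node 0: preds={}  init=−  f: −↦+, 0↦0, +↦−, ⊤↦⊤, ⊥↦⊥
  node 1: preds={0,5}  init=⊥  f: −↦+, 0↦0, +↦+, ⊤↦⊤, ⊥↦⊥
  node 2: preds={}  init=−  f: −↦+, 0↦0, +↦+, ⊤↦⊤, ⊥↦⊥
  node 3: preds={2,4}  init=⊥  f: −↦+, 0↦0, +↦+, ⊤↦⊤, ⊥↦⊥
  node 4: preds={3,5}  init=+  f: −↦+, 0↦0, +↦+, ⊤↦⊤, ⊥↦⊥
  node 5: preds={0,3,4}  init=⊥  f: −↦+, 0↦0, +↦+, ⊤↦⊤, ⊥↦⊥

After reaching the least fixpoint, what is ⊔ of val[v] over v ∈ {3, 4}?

Worklist (9 pops):
  #1 pop 0: in=⊥ → − (no change)
  #2 pop 1: in=− → + (was ⊥); enqueue []
  #3 pop 2: in=⊥ → − (no change)
  #4 pop 3: in=⊤ → ⊤ (was ⊥); enqueue []
  #5 pop 4: in=⊤ → ⊤ (was +); enqueue [3]
  #6 pop 5: in=⊤ → ⊤ (was ⊥); enqueue [1,4]
  #7 pop 3: in=⊤ → ⊤ (no change)
  #8 pop 1: in=⊤ → ⊤ (was +); enqueue []
  #9 pop 4: in=⊤ → ⊤ (no change)

Fixpoint:
  val[0] = −
  val[1] = ⊤
  val[2] = −
  val[3] = ⊤
  val[4] = ⊤
  val[5] = ⊤

⊤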